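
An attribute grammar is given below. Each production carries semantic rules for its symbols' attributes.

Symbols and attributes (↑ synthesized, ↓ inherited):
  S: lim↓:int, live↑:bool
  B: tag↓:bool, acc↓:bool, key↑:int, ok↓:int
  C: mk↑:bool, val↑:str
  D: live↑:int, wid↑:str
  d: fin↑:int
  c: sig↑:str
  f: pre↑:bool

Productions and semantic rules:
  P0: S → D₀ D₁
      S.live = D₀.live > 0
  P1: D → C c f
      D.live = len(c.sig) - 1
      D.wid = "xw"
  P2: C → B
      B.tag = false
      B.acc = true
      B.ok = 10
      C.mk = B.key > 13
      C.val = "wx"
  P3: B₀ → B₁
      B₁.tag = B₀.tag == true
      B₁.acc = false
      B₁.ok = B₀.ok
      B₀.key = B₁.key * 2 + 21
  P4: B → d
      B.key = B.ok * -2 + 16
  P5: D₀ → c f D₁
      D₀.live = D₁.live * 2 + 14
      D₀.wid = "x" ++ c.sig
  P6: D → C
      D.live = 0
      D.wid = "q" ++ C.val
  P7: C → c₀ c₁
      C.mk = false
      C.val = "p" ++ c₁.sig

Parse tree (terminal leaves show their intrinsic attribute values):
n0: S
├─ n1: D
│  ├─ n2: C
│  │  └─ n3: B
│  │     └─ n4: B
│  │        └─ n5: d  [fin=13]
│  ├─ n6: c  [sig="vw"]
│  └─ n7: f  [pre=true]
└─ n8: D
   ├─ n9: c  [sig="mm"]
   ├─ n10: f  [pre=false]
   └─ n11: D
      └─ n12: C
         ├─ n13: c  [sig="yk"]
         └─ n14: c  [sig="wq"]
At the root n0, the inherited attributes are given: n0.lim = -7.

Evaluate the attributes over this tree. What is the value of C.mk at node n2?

false

1. n0.lim = -7  [given at root]
2. n3.tag = false  [false]
3. n3.acc = true  [true]
4. n3.ok = 10  [10]
5. n4.tag = false  [B₀.tag == true]
6. n4.acc = false  [false]
7. n4.ok = 10  [B₀.ok]
8. n5.fin = 13  [terminal]
9. n4.key = -4  [B.ok * -2 + 16]
10. n3.key = 13  [B₁.key * 2 + 21]
11. n2.mk = false  [B.key > 13]
12. n2.val = "wx"  ["wx"]
13. n6.sig = "vw"  [terminal]
14. n7.pre = true  [terminal]
15. n1.live = 1  [len(c.sig) - 1]
16. n1.wid = "xw"  ["xw"]
17. n9.sig = "mm"  [terminal]
18. n10.pre = false  [terminal]
19. n13.sig = "yk"  [terminal]
20. n14.sig = "wq"  [terminal]
21. n12.mk = false  [false]
22. n12.val = "pwq"  ["p" ++ c₁.sig]
23. n11.live = 0  [0]
24. n11.wid = "qpwq"  ["q" ++ C.val]
25. n8.live = 14  [D₁.live * 2 + 14]
26. n8.wid = "xmm"  ["x" ++ c.sig]
27. n0.live = true  [D₀.live > 0]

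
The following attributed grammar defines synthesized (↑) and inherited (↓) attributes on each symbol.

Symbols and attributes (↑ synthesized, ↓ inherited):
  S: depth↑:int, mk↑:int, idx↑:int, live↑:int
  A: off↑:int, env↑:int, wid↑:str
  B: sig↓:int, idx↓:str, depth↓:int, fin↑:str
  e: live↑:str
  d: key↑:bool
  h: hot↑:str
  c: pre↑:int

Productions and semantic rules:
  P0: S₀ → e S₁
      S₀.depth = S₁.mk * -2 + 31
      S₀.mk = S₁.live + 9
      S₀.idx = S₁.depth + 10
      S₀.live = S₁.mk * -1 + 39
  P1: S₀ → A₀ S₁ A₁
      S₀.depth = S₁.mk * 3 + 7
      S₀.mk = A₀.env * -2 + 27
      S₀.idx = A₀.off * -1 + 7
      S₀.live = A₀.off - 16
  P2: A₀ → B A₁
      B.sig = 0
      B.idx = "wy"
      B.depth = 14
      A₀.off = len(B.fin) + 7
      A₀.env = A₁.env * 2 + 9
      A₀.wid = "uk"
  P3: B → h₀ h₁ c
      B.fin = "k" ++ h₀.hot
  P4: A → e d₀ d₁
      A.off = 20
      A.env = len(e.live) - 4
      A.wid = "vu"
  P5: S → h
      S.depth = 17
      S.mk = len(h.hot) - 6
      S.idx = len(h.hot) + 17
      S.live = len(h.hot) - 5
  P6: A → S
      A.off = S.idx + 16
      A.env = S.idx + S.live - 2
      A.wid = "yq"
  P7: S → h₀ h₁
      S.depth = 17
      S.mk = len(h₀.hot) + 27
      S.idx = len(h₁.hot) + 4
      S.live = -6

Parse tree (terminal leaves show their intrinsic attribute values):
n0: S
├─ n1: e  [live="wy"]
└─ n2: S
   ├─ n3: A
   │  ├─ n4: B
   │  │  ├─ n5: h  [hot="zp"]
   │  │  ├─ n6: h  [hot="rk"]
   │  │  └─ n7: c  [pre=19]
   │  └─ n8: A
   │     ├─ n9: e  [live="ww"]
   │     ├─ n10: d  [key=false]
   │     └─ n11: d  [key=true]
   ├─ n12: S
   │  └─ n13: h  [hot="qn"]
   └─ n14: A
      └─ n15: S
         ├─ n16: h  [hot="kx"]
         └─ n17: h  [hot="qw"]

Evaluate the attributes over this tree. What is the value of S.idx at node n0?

1. n1.live = "wy"  [terminal]
2. n4.sig = 0  [0]
3. n4.idx = "wy"  ["wy"]
4. n4.depth = 14  [14]
5. n5.hot = "zp"  [terminal]
6. n6.hot = "rk"  [terminal]
7. n7.pre = 19  [terminal]
8. n4.fin = "kzp"  ["k" ++ h₀.hot]
9. n9.live = "ww"  [terminal]
10. n10.key = false  [terminal]
11. n11.key = true  [terminal]
12. n8.off = 20  [20]
13. n8.env = -2  [len(e.live) - 4]
14. n8.wid = "vu"  ["vu"]
15. n3.off = 10  [len(B.fin) + 7]
16. n3.env = 5  [A₁.env * 2 + 9]
17. n3.wid = "uk"  ["uk"]
18. n13.hot = "qn"  [terminal]
19. n12.depth = 17  [17]
20. n12.mk = -4  [len(h.hot) - 6]
21. n12.idx = 19  [len(h.hot) + 17]
22. n12.live = -3  [len(h.hot) - 5]
23. n16.hot = "kx"  [terminal]
24. n17.hot = "qw"  [terminal]
25. n15.depth = 17  [17]
26. n15.mk = 29  [len(h₀.hot) + 27]
27. n15.idx = 6  [len(h₁.hot) + 4]
28. n15.live = -6  [-6]
29. n14.off = 22  [S.idx + 16]
30. n14.env = -2  [S.idx + S.live - 2]
31. n14.wid = "yq"  ["yq"]
32. n2.depth = -5  [S₁.mk * 3 + 7]
33. n2.mk = 17  [A₀.env * -2 + 27]
34. n2.idx = -3  [A₀.off * -1 + 7]
35. n2.live = -6  [A₀.off - 16]
36. n0.depth = -3  [S₁.mk * -2 + 31]
37. n0.mk = 3  [S₁.live + 9]
38. n0.idx = 5  [S₁.depth + 10]
39. n0.live = 22  [S₁.mk * -1 + 39]

5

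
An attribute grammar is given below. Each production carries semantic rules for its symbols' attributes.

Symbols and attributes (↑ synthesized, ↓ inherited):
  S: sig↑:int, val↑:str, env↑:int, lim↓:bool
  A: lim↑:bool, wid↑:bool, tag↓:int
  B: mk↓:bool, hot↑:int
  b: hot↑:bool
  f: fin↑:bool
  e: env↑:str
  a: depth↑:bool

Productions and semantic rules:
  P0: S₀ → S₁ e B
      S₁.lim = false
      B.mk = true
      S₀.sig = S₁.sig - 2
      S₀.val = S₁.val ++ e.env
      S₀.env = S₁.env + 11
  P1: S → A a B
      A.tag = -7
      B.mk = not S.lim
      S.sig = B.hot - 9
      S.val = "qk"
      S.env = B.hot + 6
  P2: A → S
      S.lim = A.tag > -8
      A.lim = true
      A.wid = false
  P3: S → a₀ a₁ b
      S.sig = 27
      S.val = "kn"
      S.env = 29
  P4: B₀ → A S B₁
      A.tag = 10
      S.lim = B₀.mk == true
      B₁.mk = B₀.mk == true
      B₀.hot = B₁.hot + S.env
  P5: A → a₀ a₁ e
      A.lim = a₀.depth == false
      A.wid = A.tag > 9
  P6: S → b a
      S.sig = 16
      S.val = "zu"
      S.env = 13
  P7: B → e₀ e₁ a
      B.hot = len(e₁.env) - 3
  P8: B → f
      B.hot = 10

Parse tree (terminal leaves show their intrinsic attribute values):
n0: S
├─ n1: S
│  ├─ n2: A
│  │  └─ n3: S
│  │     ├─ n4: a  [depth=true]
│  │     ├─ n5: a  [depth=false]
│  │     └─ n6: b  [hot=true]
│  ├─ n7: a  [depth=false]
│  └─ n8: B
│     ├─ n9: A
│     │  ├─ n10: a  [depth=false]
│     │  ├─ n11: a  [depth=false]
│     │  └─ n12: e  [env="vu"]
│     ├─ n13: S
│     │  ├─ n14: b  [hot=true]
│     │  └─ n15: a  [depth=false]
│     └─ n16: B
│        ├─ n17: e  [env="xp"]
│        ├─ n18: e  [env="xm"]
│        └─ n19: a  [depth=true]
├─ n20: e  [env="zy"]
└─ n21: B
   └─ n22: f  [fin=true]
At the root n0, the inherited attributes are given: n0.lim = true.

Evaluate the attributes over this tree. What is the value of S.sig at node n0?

1

1. n0.lim = true  [given at root]
2. n1.lim = false  [false]
3. n2.tag = -7  [-7]
4. n3.lim = true  [A.tag > -8]
5. n4.depth = true  [terminal]
6. n5.depth = false  [terminal]
7. n6.hot = true  [terminal]
8. n3.sig = 27  [27]
9. n3.val = "kn"  ["kn"]
10. n3.env = 29  [29]
11. n2.lim = true  [true]
12. n2.wid = false  [false]
13. n7.depth = false  [terminal]
14. n8.mk = true  [not S.lim]
15. n9.tag = 10  [10]
16. n10.depth = false  [terminal]
17. n11.depth = false  [terminal]
18. n12.env = "vu"  [terminal]
19. n9.lim = true  [a₀.depth == false]
20. n9.wid = true  [A.tag > 9]
21. n13.lim = true  [B₀.mk == true]
22. n14.hot = true  [terminal]
23. n15.depth = false  [terminal]
24. n13.sig = 16  [16]
25. n13.val = "zu"  ["zu"]
26. n13.env = 13  [13]
27. n16.mk = true  [B₀.mk == true]
28. n17.env = "xp"  [terminal]
29. n18.env = "xm"  [terminal]
30. n19.depth = true  [terminal]
31. n16.hot = -1  [len(e₁.env) - 3]
32. n8.hot = 12  [B₁.hot + S.env]
33. n1.sig = 3  [B.hot - 9]
34. n1.val = "qk"  ["qk"]
35. n1.env = 18  [B.hot + 6]
36. n20.env = "zy"  [terminal]
37. n21.mk = true  [true]
38. n22.fin = true  [terminal]
39. n21.hot = 10  [10]
40. n0.sig = 1  [S₁.sig - 2]
41. n0.val = "qkzy"  [S₁.val ++ e.env]
42. n0.env = 29  [S₁.env + 11]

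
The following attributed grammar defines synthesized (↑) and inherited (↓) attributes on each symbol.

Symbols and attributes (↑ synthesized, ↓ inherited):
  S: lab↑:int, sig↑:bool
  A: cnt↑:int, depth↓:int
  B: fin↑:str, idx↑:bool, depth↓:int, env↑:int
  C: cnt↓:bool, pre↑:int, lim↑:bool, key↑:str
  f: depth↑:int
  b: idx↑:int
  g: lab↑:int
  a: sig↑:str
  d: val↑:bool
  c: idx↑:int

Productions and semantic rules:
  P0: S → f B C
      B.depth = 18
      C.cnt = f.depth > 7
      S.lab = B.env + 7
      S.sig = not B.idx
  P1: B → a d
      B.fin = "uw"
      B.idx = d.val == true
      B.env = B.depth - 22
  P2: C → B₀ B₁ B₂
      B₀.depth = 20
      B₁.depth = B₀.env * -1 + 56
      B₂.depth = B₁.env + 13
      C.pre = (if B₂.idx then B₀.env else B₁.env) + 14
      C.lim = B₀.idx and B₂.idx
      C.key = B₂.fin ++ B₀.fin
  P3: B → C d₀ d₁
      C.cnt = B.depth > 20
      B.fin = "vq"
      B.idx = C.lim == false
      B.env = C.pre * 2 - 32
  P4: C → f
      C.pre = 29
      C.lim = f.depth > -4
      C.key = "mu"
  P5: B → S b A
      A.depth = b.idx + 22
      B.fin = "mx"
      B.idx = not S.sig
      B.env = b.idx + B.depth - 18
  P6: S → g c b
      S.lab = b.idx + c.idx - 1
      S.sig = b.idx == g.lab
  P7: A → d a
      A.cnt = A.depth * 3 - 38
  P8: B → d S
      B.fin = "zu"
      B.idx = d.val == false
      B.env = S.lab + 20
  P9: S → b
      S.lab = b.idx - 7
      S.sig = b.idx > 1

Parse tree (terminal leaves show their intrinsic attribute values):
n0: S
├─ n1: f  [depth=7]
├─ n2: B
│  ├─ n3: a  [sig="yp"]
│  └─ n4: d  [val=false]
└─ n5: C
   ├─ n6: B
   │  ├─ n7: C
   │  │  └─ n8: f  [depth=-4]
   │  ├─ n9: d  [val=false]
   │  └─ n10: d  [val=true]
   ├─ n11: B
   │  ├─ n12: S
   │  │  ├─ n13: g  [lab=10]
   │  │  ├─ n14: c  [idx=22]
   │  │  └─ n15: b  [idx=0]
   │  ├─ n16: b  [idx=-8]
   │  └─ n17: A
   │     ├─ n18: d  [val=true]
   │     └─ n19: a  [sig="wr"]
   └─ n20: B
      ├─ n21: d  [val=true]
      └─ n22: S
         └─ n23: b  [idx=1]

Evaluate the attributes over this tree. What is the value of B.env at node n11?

1. n1.depth = 7  [terminal]
2. n2.depth = 18  [18]
3. n3.sig = "yp"  [terminal]
4. n4.val = false  [terminal]
5. n2.fin = "uw"  ["uw"]
6. n2.idx = false  [d.val == true]
7. n2.env = -4  [B.depth - 22]
8. n5.cnt = false  [f.depth > 7]
9. n6.depth = 20  [20]
10. n7.cnt = false  [B.depth > 20]
11. n8.depth = -4  [terminal]
12. n7.pre = 29  [29]
13. n7.lim = false  [f.depth > -4]
14. n7.key = "mu"  ["mu"]
15. n9.val = false  [terminal]
16. n10.val = true  [terminal]
17. n6.fin = "vq"  ["vq"]
18. n6.idx = true  [C.lim == false]
19. n6.env = 26  [C.pre * 2 - 32]
20. n11.depth = 30  [B₀.env * -1 + 56]
21. n13.lab = 10  [terminal]
22. n14.idx = 22  [terminal]
23. n15.idx = 0  [terminal]
24. n12.lab = 21  [b.idx + c.idx - 1]
25. n12.sig = false  [b.idx == g.lab]
26. n16.idx = -8  [terminal]
27. n17.depth = 14  [b.idx + 22]
28. n18.val = true  [terminal]
29. n19.sig = "wr"  [terminal]
30. n17.cnt = 4  [A.depth * 3 - 38]
31. n11.fin = "mx"  ["mx"]
32. n11.idx = true  [not S.sig]
33. n11.env = 4  [b.idx + B.depth - 18]
34. n20.depth = 17  [B₁.env + 13]
35. n21.val = true  [terminal]
36. n23.idx = 1  [terminal]
37. n22.lab = -6  [b.idx - 7]
38. n22.sig = false  [b.idx > 1]
39. n20.fin = "zu"  ["zu"]
40. n20.idx = false  [d.val == false]
41. n20.env = 14  [S.lab + 20]
42. n5.pre = 18  [(if B₂.idx then B₀.env else B₁.env) + 14]
43. n5.lim = false  [B₀.idx and B₂.idx]
44. n5.key = "zuvq"  [B₂.fin ++ B₀.fin]
45. n0.lab = 3  [B.env + 7]
46. n0.sig = true  [not B.idx]

4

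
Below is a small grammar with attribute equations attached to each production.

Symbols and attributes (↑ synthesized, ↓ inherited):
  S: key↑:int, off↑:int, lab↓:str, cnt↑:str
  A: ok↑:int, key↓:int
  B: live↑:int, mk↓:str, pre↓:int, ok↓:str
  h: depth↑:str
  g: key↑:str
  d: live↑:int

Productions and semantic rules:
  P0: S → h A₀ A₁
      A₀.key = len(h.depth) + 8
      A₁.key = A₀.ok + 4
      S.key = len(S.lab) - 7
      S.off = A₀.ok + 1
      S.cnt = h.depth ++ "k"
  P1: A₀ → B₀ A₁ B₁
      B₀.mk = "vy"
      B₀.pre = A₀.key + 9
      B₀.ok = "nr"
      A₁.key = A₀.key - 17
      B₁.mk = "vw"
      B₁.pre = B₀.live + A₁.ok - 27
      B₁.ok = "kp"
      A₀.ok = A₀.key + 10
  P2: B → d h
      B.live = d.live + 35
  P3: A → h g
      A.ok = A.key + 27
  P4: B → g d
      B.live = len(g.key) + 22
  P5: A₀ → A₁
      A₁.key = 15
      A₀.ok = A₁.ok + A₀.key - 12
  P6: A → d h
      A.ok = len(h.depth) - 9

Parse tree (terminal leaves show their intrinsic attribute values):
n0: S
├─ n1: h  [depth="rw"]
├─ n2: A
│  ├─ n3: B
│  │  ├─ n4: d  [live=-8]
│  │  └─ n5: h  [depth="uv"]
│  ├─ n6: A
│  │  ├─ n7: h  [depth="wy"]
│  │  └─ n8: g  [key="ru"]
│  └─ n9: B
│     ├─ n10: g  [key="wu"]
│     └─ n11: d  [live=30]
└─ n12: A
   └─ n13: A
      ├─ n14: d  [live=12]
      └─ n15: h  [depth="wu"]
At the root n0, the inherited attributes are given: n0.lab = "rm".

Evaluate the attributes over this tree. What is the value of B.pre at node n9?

20

1. n0.lab = "rm"  [given at root]
2. n1.depth = "rw"  [terminal]
3. n2.key = 10  [len(h.depth) + 8]
4. n3.mk = "vy"  ["vy"]
5. n3.pre = 19  [A₀.key + 9]
6. n3.ok = "nr"  ["nr"]
7. n4.live = -8  [terminal]
8. n5.depth = "uv"  [terminal]
9. n3.live = 27  [d.live + 35]
10. n6.key = -7  [A₀.key - 17]
11. n7.depth = "wy"  [terminal]
12. n8.key = "ru"  [terminal]
13. n6.ok = 20  [A.key + 27]
14. n9.mk = "vw"  ["vw"]
15. n9.pre = 20  [B₀.live + A₁.ok - 27]
16. n9.ok = "kp"  ["kp"]
17. n10.key = "wu"  [terminal]
18. n11.live = 30  [terminal]
19. n9.live = 24  [len(g.key) + 22]
20. n2.ok = 20  [A₀.key + 10]
21. n12.key = 24  [A₀.ok + 4]
22. n13.key = 15  [15]
23. n14.live = 12  [terminal]
24. n15.depth = "wu"  [terminal]
25. n13.ok = -7  [len(h.depth) - 9]
26. n12.ok = 5  [A₁.ok + A₀.key - 12]
27. n0.key = -5  [len(S.lab) - 7]
28. n0.off = 21  [A₀.ok + 1]
29. n0.cnt = "rwk"  [h.depth ++ "k"]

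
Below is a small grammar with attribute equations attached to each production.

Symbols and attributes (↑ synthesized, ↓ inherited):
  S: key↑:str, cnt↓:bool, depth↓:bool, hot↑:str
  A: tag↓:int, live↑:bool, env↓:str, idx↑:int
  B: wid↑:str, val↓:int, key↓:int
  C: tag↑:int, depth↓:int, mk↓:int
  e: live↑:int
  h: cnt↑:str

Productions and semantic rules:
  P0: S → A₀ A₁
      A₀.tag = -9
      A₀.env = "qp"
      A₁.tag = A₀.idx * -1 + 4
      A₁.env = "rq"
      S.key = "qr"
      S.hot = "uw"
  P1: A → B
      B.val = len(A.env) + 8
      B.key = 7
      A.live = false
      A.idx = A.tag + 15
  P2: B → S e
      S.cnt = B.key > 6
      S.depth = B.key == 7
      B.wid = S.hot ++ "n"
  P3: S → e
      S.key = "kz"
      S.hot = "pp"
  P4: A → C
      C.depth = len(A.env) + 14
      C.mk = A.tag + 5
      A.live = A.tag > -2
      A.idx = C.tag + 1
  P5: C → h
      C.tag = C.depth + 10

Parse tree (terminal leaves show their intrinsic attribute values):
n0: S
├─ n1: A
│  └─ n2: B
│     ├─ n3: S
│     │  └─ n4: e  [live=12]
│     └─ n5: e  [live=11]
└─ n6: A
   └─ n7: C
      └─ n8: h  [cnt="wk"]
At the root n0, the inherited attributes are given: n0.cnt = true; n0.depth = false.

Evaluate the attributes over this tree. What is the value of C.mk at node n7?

3

1. n0.cnt = true  [given at root]
2. n0.depth = false  [given at root]
3. n1.tag = -9  [-9]
4. n1.env = "qp"  ["qp"]
5. n2.val = 10  [len(A.env) + 8]
6. n2.key = 7  [7]
7. n3.cnt = true  [B.key > 6]
8. n3.depth = true  [B.key == 7]
9. n4.live = 12  [terminal]
10. n3.key = "kz"  ["kz"]
11. n3.hot = "pp"  ["pp"]
12. n5.live = 11  [terminal]
13. n2.wid = "ppn"  [S.hot ++ "n"]
14. n1.live = false  [false]
15. n1.idx = 6  [A.tag + 15]
16. n6.tag = -2  [A₀.idx * -1 + 4]
17. n6.env = "rq"  ["rq"]
18. n7.depth = 16  [len(A.env) + 14]
19. n7.mk = 3  [A.tag + 5]
20. n8.cnt = "wk"  [terminal]
21. n7.tag = 26  [C.depth + 10]
22. n6.live = false  [A.tag > -2]
23. n6.idx = 27  [C.tag + 1]
24. n0.key = "qr"  ["qr"]
25. n0.hot = "uw"  ["uw"]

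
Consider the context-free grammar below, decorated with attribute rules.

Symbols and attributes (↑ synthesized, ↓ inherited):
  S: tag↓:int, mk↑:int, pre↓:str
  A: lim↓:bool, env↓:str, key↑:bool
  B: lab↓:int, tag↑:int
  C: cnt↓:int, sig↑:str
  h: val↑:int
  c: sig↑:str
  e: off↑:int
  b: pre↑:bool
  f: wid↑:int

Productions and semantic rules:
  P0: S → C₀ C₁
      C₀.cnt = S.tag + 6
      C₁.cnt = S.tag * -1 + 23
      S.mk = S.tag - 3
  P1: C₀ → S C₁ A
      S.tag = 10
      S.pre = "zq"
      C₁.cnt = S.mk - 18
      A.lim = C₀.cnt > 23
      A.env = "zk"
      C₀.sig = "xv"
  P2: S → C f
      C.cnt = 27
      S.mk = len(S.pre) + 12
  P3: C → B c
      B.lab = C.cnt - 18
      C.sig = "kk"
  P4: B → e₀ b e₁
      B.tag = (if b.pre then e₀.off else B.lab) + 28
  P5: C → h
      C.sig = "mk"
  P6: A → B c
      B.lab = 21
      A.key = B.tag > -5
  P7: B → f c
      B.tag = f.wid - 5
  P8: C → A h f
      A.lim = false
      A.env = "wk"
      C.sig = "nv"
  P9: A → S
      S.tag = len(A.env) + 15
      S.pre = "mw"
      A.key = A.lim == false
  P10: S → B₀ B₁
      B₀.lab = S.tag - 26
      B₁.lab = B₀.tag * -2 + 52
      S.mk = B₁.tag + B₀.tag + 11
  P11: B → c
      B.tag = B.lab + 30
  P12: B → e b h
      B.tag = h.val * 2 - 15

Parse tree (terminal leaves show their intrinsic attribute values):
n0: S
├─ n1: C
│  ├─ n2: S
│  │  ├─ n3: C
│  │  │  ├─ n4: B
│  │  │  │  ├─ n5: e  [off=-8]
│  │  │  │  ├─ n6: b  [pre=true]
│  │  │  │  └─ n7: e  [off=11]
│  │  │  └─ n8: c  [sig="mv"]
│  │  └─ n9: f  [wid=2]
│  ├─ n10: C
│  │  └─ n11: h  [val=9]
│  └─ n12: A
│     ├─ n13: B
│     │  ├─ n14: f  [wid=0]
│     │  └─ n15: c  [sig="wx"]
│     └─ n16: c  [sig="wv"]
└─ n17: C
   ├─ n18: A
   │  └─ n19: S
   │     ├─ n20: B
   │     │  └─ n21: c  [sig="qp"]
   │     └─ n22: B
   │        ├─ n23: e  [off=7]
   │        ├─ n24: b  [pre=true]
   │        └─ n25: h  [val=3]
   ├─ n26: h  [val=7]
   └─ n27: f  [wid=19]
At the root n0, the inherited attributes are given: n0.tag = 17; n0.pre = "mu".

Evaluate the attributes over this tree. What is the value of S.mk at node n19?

1. n0.tag = 17  [given at root]
2. n0.pre = "mu"  [given at root]
3. n1.cnt = 23  [S.tag + 6]
4. n2.tag = 10  [10]
5. n2.pre = "zq"  ["zq"]
6. n3.cnt = 27  [27]
7. n4.lab = 9  [C.cnt - 18]
8. n5.off = -8  [terminal]
9. n6.pre = true  [terminal]
10. n7.off = 11  [terminal]
11. n4.tag = 20  [(if b.pre then e₀.off else B.lab) + 28]
12. n8.sig = "mv"  [terminal]
13. n3.sig = "kk"  ["kk"]
14. n9.wid = 2  [terminal]
15. n2.mk = 14  [len(S.pre) + 12]
16. n10.cnt = -4  [S.mk - 18]
17. n11.val = 9  [terminal]
18. n10.sig = "mk"  ["mk"]
19. n12.lim = false  [C₀.cnt > 23]
20. n12.env = "zk"  ["zk"]
21. n13.lab = 21  [21]
22. n14.wid = 0  [terminal]
23. n15.sig = "wx"  [terminal]
24. n13.tag = -5  [f.wid - 5]
25. n16.sig = "wv"  [terminal]
26. n12.key = false  [B.tag > -5]
27. n1.sig = "xv"  ["xv"]
28. n17.cnt = 6  [S.tag * -1 + 23]
29. n18.lim = false  [false]
30. n18.env = "wk"  ["wk"]
31. n19.tag = 17  [len(A.env) + 15]
32. n19.pre = "mw"  ["mw"]
33. n20.lab = -9  [S.tag - 26]
34. n21.sig = "qp"  [terminal]
35. n20.tag = 21  [B.lab + 30]
36. n22.lab = 10  [B₀.tag * -2 + 52]
37. n23.off = 7  [terminal]
38. n24.pre = true  [terminal]
39. n25.val = 3  [terminal]
40. n22.tag = -9  [h.val * 2 - 15]
41. n19.mk = 23  [B₁.tag + B₀.tag + 11]
42. n18.key = true  [A.lim == false]
43. n26.val = 7  [terminal]
44. n27.wid = 19  [terminal]
45. n17.sig = "nv"  ["nv"]
46. n0.mk = 14  [S.tag - 3]

23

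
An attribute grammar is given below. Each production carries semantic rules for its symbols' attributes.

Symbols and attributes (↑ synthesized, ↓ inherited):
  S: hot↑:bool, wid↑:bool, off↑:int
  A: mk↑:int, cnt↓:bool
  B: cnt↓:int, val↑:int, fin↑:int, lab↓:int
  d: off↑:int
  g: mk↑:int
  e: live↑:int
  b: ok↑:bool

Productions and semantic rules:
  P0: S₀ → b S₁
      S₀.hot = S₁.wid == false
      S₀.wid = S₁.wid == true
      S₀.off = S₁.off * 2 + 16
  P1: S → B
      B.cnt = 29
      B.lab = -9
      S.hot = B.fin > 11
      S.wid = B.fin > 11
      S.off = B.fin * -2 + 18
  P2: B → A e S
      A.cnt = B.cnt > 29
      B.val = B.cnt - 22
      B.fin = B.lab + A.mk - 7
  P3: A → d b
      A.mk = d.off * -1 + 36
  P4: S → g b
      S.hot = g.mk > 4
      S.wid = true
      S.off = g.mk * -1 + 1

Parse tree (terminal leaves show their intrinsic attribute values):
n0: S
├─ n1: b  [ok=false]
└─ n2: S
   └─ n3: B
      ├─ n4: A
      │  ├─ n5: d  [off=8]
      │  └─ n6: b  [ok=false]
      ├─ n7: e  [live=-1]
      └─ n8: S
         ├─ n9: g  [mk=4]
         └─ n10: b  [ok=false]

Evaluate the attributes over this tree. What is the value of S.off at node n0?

1. n1.ok = false  [terminal]
2. n3.cnt = 29  [29]
3. n3.lab = -9  [-9]
4. n4.cnt = false  [B.cnt > 29]
5. n5.off = 8  [terminal]
6. n6.ok = false  [terminal]
7. n4.mk = 28  [d.off * -1 + 36]
8. n7.live = -1  [terminal]
9. n9.mk = 4  [terminal]
10. n10.ok = false  [terminal]
11. n8.hot = false  [g.mk > 4]
12. n8.wid = true  [true]
13. n8.off = -3  [g.mk * -1 + 1]
14. n3.val = 7  [B.cnt - 22]
15. n3.fin = 12  [B.lab + A.mk - 7]
16. n2.hot = true  [B.fin > 11]
17. n2.wid = true  [B.fin > 11]
18. n2.off = -6  [B.fin * -2 + 18]
19. n0.hot = false  [S₁.wid == false]
20. n0.wid = true  [S₁.wid == true]
21. n0.off = 4  [S₁.off * 2 + 16]

4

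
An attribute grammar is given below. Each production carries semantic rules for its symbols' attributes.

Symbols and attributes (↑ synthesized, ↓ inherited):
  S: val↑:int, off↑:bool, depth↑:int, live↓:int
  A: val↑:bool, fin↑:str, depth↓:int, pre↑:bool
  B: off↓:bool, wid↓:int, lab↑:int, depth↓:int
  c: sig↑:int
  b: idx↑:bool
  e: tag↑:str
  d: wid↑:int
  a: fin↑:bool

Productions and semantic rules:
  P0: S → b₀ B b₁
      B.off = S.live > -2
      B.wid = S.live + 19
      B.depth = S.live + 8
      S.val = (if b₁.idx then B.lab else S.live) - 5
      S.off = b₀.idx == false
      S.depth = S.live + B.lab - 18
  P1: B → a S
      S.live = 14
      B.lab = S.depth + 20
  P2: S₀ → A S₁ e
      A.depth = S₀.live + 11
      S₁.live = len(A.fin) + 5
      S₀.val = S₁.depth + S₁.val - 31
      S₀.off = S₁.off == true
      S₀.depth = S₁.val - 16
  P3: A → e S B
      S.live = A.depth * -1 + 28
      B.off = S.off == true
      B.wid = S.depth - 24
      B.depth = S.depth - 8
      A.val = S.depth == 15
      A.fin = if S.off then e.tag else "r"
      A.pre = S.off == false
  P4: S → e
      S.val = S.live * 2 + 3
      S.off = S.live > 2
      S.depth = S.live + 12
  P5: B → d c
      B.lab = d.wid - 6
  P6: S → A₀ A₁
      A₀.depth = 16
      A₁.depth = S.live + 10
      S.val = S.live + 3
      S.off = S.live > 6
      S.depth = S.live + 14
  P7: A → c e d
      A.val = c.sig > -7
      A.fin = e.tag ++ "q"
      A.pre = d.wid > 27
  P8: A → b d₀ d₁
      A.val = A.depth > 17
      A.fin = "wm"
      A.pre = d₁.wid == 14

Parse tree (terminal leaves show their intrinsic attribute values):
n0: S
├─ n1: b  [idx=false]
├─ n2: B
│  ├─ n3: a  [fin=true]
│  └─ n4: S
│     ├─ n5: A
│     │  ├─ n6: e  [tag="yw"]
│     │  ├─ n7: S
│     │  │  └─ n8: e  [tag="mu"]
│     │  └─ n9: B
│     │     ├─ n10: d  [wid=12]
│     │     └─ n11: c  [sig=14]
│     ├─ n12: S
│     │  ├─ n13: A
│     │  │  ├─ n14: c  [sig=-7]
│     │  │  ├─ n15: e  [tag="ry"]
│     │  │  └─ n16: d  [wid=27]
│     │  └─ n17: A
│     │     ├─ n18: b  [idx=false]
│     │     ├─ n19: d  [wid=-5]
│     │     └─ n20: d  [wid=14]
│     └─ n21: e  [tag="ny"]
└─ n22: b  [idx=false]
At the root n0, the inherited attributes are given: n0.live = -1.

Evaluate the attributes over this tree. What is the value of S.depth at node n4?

1. n0.live = -1  [given at root]
2. n1.idx = false  [terminal]
3. n2.off = true  [S.live > -2]
4. n2.wid = 18  [S.live + 19]
5. n2.depth = 7  [S.live + 8]
6. n3.fin = true  [terminal]
7. n4.live = 14  [14]
8. n5.depth = 25  [S₀.live + 11]
9. n6.tag = "yw"  [terminal]
10. n7.live = 3  [A.depth * -1 + 28]
11. n8.tag = "mu"  [terminal]
12. n7.val = 9  [S.live * 2 + 3]
13. n7.off = true  [S.live > 2]
14. n7.depth = 15  [S.live + 12]
15. n9.off = true  [S.off == true]
16. n9.wid = -9  [S.depth - 24]
17. n9.depth = 7  [S.depth - 8]
18. n10.wid = 12  [terminal]
19. n11.sig = 14  [terminal]
20. n9.lab = 6  [d.wid - 6]
21. n5.val = true  [S.depth == 15]
22. n5.fin = "yw"  [if S.off then e.tag else "r"]
23. n5.pre = false  [S.off == false]
24. n12.live = 7  [len(A.fin) + 5]
25. n13.depth = 16  [16]
26. n14.sig = -7  [terminal]
27. n15.tag = "ry"  [terminal]
28. n16.wid = 27  [terminal]
29. n13.val = false  [c.sig > -7]
30. n13.fin = "ryq"  [e.tag ++ "q"]
31. n13.pre = false  [d.wid > 27]
32. n17.depth = 17  [S.live + 10]
33. n18.idx = false  [terminal]
34. n19.wid = -5  [terminal]
35. n20.wid = 14  [terminal]
36. n17.val = false  [A.depth > 17]
37. n17.fin = "wm"  ["wm"]
38. n17.pre = true  [d₁.wid == 14]
39. n12.val = 10  [S.live + 3]
40. n12.off = true  [S.live > 6]
41. n12.depth = 21  [S.live + 14]
42. n21.tag = "ny"  [terminal]
43. n4.val = 0  [S₁.depth + S₁.val - 31]
44. n4.off = true  [S₁.off == true]
45. n4.depth = -6  [S₁.val - 16]
46. n2.lab = 14  [S.depth + 20]
47. n22.idx = false  [terminal]
48. n0.val = -6  [(if b₁.idx then B.lab else S.live) - 5]
49. n0.off = true  [b₀.idx == false]
50. n0.depth = -5  [S.live + B.lab - 18]

-6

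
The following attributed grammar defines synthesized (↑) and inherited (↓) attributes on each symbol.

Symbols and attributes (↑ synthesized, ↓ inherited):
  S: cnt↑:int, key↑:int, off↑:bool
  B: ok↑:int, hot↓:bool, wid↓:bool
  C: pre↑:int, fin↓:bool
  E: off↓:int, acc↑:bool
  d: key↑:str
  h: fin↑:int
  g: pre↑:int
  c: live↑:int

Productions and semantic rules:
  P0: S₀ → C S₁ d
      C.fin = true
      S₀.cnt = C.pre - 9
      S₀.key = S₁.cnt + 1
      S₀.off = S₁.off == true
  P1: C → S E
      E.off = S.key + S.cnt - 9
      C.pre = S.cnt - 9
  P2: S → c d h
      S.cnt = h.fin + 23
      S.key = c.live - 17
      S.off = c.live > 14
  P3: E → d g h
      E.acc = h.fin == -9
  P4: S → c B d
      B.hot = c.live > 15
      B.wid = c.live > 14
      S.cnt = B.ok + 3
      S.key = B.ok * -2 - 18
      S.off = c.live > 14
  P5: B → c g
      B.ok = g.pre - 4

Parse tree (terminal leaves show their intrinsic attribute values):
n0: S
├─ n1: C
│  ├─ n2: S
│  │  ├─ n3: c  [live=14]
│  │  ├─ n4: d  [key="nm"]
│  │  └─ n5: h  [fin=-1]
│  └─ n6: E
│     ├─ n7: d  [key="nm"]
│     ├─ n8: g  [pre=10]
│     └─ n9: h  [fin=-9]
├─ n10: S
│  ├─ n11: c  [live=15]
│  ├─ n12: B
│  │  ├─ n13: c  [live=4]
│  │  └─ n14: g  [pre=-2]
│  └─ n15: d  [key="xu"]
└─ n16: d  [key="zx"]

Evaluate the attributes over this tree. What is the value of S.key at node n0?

1. n1.fin = true  [true]
2. n3.live = 14  [terminal]
3. n4.key = "nm"  [terminal]
4. n5.fin = -1  [terminal]
5. n2.cnt = 22  [h.fin + 23]
6. n2.key = -3  [c.live - 17]
7. n2.off = false  [c.live > 14]
8. n6.off = 10  [S.key + S.cnt - 9]
9. n7.key = "nm"  [terminal]
10. n8.pre = 10  [terminal]
11. n9.fin = -9  [terminal]
12. n6.acc = true  [h.fin == -9]
13. n1.pre = 13  [S.cnt - 9]
14. n11.live = 15  [terminal]
15. n12.hot = false  [c.live > 15]
16. n12.wid = true  [c.live > 14]
17. n13.live = 4  [terminal]
18. n14.pre = -2  [terminal]
19. n12.ok = -6  [g.pre - 4]
20. n15.key = "xu"  [terminal]
21. n10.cnt = -3  [B.ok + 3]
22. n10.key = -6  [B.ok * -2 - 18]
23. n10.off = true  [c.live > 14]
24. n16.key = "zx"  [terminal]
25. n0.cnt = 4  [C.pre - 9]
26. n0.key = -2  [S₁.cnt + 1]
27. n0.off = true  [S₁.off == true]

-2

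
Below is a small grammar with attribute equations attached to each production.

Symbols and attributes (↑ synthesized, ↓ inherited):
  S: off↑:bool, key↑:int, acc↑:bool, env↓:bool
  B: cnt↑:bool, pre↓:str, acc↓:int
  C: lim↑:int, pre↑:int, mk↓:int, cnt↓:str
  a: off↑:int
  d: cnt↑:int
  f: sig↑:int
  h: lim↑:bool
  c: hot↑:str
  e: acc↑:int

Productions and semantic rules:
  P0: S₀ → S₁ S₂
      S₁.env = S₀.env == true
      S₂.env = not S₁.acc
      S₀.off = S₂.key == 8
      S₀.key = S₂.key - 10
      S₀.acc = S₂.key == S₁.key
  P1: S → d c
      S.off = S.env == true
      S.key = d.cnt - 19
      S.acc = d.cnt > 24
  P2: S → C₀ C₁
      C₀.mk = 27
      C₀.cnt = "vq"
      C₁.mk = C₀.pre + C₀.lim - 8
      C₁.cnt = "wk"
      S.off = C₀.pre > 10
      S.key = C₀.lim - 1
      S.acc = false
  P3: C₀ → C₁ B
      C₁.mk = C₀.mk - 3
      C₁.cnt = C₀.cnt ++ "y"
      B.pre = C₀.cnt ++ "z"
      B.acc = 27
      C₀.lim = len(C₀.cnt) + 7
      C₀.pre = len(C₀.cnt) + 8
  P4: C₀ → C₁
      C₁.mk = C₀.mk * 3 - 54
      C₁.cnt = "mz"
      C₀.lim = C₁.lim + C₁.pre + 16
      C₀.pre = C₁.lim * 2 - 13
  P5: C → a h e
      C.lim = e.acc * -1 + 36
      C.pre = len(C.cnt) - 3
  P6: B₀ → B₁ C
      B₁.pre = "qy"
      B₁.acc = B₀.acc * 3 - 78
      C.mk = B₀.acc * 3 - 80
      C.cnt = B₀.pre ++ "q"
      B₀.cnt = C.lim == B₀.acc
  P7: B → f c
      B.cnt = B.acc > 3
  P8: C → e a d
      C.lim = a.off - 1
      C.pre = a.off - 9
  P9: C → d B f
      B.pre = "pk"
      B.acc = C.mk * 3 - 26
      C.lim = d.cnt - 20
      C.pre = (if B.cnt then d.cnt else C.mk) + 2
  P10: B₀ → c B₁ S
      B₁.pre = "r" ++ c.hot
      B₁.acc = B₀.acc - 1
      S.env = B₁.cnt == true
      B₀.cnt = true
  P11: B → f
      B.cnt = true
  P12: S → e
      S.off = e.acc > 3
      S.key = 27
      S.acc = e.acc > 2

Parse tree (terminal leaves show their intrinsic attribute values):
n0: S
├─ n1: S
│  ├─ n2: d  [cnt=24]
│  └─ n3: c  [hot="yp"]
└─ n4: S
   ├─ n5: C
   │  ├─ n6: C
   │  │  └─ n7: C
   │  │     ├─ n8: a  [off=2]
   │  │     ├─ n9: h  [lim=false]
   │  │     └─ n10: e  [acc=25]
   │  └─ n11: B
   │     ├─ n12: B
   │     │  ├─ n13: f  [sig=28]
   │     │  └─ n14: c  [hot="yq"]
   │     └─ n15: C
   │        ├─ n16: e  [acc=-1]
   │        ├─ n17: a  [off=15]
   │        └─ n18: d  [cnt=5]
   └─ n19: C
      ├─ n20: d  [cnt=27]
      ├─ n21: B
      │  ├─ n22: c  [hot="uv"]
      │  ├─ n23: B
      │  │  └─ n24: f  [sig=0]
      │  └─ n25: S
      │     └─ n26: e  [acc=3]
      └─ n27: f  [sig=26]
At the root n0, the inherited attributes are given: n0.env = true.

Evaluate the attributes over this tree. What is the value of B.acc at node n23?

1. n0.env = true  [given at root]
2. n1.env = true  [S₀.env == true]
3. n2.cnt = 24  [terminal]
4. n3.hot = "yp"  [terminal]
5. n1.off = true  [S.env == true]
6. n1.key = 5  [d.cnt - 19]
7. n1.acc = false  [d.cnt > 24]
8. n4.env = true  [not S₁.acc]
9. n5.mk = 27  [27]
10. n5.cnt = "vq"  ["vq"]
11. n6.mk = 24  [C₀.mk - 3]
12. n6.cnt = "vqy"  [C₀.cnt ++ "y"]
13. n7.mk = 18  [C₀.mk * 3 - 54]
14. n7.cnt = "mz"  ["mz"]
15. n8.off = 2  [terminal]
16. n9.lim = false  [terminal]
17. n10.acc = 25  [terminal]
18. n7.lim = 11  [e.acc * -1 + 36]
19. n7.pre = -1  [len(C.cnt) - 3]
20. n6.lim = 26  [C₁.lim + C₁.pre + 16]
21. n6.pre = 9  [C₁.lim * 2 - 13]
22. n11.pre = "vqz"  [C₀.cnt ++ "z"]
23. n11.acc = 27  [27]
24. n12.pre = "qy"  ["qy"]
25. n12.acc = 3  [B₀.acc * 3 - 78]
26. n13.sig = 28  [terminal]
27. n14.hot = "yq"  [terminal]
28. n12.cnt = false  [B.acc > 3]
29. n15.mk = 1  [B₀.acc * 3 - 80]
30. n15.cnt = "vqzq"  [B₀.pre ++ "q"]
31. n16.acc = -1  [terminal]
32. n17.off = 15  [terminal]
33. n18.cnt = 5  [terminal]
34. n15.lim = 14  [a.off - 1]
35. n15.pre = 6  [a.off - 9]
36. n11.cnt = false  [C.lim == B₀.acc]
37. n5.lim = 9  [len(C₀.cnt) + 7]
38. n5.pre = 10  [len(C₀.cnt) + 8]
39. n19.mk = 11  [C₀.pre + C₀.lim - 8]
40. n19.cnt = "wk"  ["wk"]
41. n20.cnt = 27  [terminal]
42. n21.pre = "pk"  ["pk"]
43. n21.acc = 7  [C.mk * 3 - 26]
44. n22.hot = "uv"  [terminal]
45. n23.pre = "ruv"  ["r" ++ c.hot]
46. n23.acc = 6  [B₀.acc - 1]
47. n24.sig = 0  [terminal]
48. n23.cnt = true  [true]
49. n25.env = true  [B₁.cnt == true]
50. n26.acc = 3  [terminal]
51. n25.off = false  [e.acc > 3]
52. n25.key = 27  [27]
53. n25.acc = true  [e.acc > 2]
54. n21.cnt = true  [true]
55. n27.sig = 26  [terminal]
56. n19.lim = 7  [d.cnt - 20]
57. n19.pre = 29  [(if B.cnt then d.cnt else C.mk) + 2]
58. n4.off = false  [C₀.pre > 10]
59. n4.key = 8  [C₀.lim - 1]
60. n4.acc = false  [false]
61. n0.off = true  [S₂.key == 8]
62. n0.key = -2  [S₂.key - 10]
63. n0.acc = false  [S₂.key == S₁.key]

6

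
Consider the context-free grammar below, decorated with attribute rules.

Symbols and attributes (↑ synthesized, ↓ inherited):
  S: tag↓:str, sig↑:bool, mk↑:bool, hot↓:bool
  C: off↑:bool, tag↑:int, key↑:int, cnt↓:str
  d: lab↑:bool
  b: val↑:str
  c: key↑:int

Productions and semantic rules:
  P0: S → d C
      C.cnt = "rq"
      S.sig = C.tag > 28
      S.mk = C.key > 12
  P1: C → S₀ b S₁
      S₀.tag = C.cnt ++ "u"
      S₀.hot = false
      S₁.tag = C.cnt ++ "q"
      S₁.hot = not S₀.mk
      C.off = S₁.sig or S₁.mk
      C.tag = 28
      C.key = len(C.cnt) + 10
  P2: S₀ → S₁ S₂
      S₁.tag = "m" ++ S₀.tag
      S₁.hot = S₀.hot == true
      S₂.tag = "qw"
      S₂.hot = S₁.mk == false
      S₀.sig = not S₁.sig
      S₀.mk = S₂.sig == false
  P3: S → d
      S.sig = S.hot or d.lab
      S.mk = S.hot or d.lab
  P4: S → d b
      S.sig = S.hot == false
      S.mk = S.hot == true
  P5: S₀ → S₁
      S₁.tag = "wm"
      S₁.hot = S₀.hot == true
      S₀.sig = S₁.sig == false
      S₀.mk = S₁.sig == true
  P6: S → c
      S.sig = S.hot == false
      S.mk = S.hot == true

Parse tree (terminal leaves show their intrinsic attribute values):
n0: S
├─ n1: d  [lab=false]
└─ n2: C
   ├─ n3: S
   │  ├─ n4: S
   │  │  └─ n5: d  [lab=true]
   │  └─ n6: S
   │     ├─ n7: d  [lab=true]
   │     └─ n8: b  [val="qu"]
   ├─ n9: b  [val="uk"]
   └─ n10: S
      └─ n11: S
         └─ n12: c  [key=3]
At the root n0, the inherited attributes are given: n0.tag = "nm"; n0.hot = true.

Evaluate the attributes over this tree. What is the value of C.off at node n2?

true

1. n0.tag = "nm"  [given at root]
2. n0.hot = true  [given at root]
3. n1.lab = false  [terminal]
4. n2.cnt = "rq"  ["rq"]
5. n3.tag = "rqu"  [C.cnt ++ "u"]
6. n3.hot = false  [false]
7. n4.tag = "mrqu"  ["m" ++ S₀.tag]
8. n4.hot = false  [S₀.hot == true]
9. n5.lab = true  [terminal]
10. n4.sig = true  [S.hot or d.lab]
11. n4.mk = true  [S.hot or d.lab]
12. n6.tag = "qw"  ["qw"]
13. n6.hot = false  [S₁.mk == false]
14. n7.lab = true  [terminal]
15. n8.val = "qu"  [terminal]
16. n6.sig = true  [S.hot == false]
17. n6.mk = false  [S.hot == true]
18. n3.sig = false  [not S₁.sig]
19. n3.mk = false  [S₂.sig == false]
20. n9.val = "uk"  [terminal]
21. n10.tag = "rqq"  [C.cnt ++ "q"]
22. n10.hot = true  [not S₀.mk]
23. n11.tag = "wm"  ["wm"]
24. n11.hot = true  [S₀.hot == true]
25. n12.key = 3  [terminal]
26. n11.sig = false  [S.hot == false]
27. n11.mk = true  [S.hot == true]
28. n10.sig = true  [S₁.sig == false]
29. n10.mk = false  [S₁.sig == true]
30. n2.off = true  [S₁.sig or S₁.mk]
31. n2.tag = 28  [28]
32. n2.key = 12  [len(C.cnt) + 10]
33. n0.sig = false  [C.tag > 28]
34. n0.mk = false  [C.key > 12]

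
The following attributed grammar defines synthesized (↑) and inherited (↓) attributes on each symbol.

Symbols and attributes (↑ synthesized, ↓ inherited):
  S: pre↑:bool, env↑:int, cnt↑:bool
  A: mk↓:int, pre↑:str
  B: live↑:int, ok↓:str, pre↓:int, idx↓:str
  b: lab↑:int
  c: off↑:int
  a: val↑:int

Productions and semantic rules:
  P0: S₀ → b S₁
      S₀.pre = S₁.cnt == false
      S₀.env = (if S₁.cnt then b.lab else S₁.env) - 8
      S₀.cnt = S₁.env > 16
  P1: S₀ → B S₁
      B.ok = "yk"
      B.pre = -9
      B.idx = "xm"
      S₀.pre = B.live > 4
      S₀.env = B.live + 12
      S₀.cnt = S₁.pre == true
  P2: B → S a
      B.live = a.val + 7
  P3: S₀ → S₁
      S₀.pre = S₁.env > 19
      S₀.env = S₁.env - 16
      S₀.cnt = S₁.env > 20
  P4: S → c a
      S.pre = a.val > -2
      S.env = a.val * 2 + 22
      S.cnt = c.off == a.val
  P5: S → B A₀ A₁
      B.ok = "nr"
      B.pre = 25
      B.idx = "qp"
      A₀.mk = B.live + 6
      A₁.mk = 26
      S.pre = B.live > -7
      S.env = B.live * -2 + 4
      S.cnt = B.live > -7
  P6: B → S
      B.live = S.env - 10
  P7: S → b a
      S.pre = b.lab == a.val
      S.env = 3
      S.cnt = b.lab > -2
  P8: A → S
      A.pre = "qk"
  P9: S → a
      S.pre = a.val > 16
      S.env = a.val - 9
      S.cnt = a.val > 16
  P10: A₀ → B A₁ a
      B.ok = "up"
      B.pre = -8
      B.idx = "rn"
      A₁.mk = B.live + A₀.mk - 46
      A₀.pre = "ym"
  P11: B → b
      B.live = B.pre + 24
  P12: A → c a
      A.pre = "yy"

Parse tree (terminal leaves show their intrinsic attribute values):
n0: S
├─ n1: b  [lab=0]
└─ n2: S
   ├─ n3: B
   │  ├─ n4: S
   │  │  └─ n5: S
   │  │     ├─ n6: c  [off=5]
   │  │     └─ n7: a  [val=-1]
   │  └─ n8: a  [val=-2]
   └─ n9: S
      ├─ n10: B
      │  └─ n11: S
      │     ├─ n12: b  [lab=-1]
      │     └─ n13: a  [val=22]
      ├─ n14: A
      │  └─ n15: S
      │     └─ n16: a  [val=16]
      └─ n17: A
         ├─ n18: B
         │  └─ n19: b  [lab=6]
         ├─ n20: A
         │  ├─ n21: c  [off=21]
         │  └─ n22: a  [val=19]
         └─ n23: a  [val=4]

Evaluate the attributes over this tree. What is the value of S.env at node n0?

1. n1.lab = 0  [terminal]
2. n3.ok = "yk"  ["yk"]
3. n3.pre = -9  [-9]
4. n3.idx = "xm"  ["xm"]
5. n6.off = 5  [terminal]
6. n7.val = -1  [terminal]
7. n5.pre = true  [a.val > -2]
8. n5.env = 20  [a.val * 2 + 22]
9. n5.cnt = false  [c.off == a.val]
10. n4.pre = true  [S₁.env > 19]
11. n4.env = 4  [S₁.env - 16]
12. n4.cnt = false  [S₁.env > 20]
13. n8.val = -2  [terminal]
14. n3.live = 5  [a.val + 7]
15. n10.ok = "nr"  ["nr"]
16. n10.pre = 25  [25]
17. n10.idx = "qp"  ["qp"]
18. n12.lab = -1  [terminal]
19. n13.val = 22  [terminal]
20. n11.pre = false  [b.lab == a.val]
21. n11.env = 3  [3]
22. n11.cnt = true  [b.lab > -2]
23. n10.live = -7  [S.env - 10]
24. n14.mk = -1  [B.live + 6]
25. n16.val = 16  [terminal]
26. n15.pre = false  [a.val > 16]
27. n15.env = 7  [a.val - 9]
28. n15.cnt = false  [a.val > 16]
29. n14.pre = "qk"  ["qk"]
30. n17.mk = 26  [26]
31. n18.ok = "up"  ["up"]
32. n18.pre = -8  [-8]
33. n18.idx = "rn"  ["rn"]
34. n19.lab = 6  [terminal]
35. n18.live = 16  [B.pre + 24]
36. n20.mk = -4  [B.live + A₀.mk - 46]
37. n21.off = 21  [terminal]
38. n22.val = 19  [terminal]
39. n20.pre = "yy"  ["yy"]
40. n23.val = 4  [terminal]
41. n17.pre = "ym"  ["ym"]
42. n9.pre = false  [B.live > -7]
43. n9.env = 18  [B.live * -2 + 4]
44. n9.cnt = false  [B.live > -7]
45. n2.pre = true  [B.live > 4]
46. n2.env = 17  [B.live + 12]
47. n2.cnt = false  [S₁.pre == true]
48. n0.pre = true  [S₁.cnt == false]
49. n0.env = 9  [(if S₁.cnt then b.lab else S₁.env) - 8]
50. n0.cnt = true  [S₁.env > 16]

9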